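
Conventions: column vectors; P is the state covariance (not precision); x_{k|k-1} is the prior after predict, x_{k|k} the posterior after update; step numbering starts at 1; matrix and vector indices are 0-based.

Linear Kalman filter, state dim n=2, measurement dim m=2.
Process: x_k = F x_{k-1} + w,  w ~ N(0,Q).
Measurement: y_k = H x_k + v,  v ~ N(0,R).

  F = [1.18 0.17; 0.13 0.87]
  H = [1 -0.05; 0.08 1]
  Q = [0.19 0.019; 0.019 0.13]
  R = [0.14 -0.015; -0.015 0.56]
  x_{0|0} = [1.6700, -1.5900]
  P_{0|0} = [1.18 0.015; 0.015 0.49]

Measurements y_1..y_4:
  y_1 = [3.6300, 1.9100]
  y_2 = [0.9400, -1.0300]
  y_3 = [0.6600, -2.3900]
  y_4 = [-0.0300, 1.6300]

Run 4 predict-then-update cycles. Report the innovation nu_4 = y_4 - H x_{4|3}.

step 1: x^-=[1.7003, -1.1662]  P^-=[1.8532 0.2882; 0.2882 0.5242]  S=[1.9657 0.3941; 0.3941 1.1422]  K=[0.9227 0.0638; 0.0400 0.4653]  nu=[1.8714, 2.9402]  x^+=[3.6145, 0.2768]  P^+=[0.1288 0.0116; 0.0116 0.2591]
step 2: x^-=[4.3121, 0.7107]  P^-=[0.3815 0.0892; 0.0892 0.3309]  S=[0.5134 0.0878; 0.0878 0.9076]  K=[0.7238 0.0619; 0.0791 0.3648]  nu=[-3.3366, -2.0857]  x^+=[1.7681, -0.3141]  P^+=[0.1012 0.0157; 0.0157 0.2018]
step 3: x^-=[2.0330, -0.0435]  P^-=[0.3430 0.0808; 0.0808 0.2880]  S=[0.4757 0.0786; 0.0786 0.8632]  K=[0.7025 0.0615; 0.0846 0.3335]  nu=[-1.3751, -2.5092]  x^+=[0.9126, -0.9966]  P^+=[0.0982 0.0161; 0.0161 0.1842]
step 4: x^-=[0.9074, -0.7484]  P^-=[0.3385 0.0781; 0.0781 0.2747]  S=[0.4714 0.0762; 0.0762 0.8494]  K=[0.7000 0.0611; 0.0844 0.3232]  nu=[-0.9749, 2.3058]  x^+=[0.3660, -0.0854]  P^+=[0.0979 0.0159; 0.0159 0.1785]

innov = [-0.9749, 2.3058]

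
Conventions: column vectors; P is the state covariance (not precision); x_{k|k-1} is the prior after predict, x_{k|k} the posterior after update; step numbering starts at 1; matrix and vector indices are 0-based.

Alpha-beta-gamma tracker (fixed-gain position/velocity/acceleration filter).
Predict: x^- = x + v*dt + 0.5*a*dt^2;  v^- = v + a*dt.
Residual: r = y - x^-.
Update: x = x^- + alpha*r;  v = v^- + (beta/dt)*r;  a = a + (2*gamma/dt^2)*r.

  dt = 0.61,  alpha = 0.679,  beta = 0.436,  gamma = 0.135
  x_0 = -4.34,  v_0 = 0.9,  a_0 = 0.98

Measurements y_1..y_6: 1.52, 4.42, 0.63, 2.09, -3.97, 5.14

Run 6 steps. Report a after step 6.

step 1: x_pred=-3.6087  r=5.1287  x^+=-0.1263  v^+=5.1635  a^+=4.7014
step 2: x_pred=3.8982  r=0.5218  x^+=4.2525  v^+=8.4044  a^+=5.0801
step 3: x_pred=10.3243  r=-9.6943  x^+=3.7419  v^+=4.5742  a^+=-1.9542
step 4: x_pred=6.1685  r=-4.0785  x^+=3.3992  v^+=0.4670  a^+=-4.9137
step 5: x_pred=2.7699  r=-6.7399  x^+=-1.8065  v^+=-7.3477  a^+=-9.8042
step 6: x_pred=-8.1127  r=13.2527  x^+=0.8859  v^+=-3.8559  a^+=-0.1879

a_post = -0.1879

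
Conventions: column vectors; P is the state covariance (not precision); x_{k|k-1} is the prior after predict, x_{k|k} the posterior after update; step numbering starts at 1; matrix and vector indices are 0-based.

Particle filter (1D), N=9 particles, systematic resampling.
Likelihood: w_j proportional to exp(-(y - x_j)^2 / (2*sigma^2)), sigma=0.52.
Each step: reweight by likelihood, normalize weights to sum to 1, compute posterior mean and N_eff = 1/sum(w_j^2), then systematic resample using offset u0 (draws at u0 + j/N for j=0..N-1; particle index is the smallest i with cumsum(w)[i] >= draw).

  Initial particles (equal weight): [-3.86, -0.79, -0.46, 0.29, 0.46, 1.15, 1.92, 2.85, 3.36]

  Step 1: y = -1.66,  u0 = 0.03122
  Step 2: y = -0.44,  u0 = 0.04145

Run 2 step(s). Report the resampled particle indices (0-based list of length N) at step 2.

resampled_idx = [0, 1, 2, 3, 4, 5, 6, 7, 8]

step 1: w=[0.0004, 0.7765, 0.2196, 0.0028, 0.0008, 0.0000, 0.0000, 0.0000, 0.0000]  mean=-0.7148  Neff=1.5358  idx=[1, 1, 1, 1, 1, 1, 1, 2, 2]
step 2: w=[0.1052, 0.1052, 0.1052, 0.1052, 0.1052, 0.1052, 0.1052, 0.1318, 0.1318]  mean=-0.7030  Neff=8.9114  idx=[0, 1, 2, 3, 4, 5, 6, 7, 8]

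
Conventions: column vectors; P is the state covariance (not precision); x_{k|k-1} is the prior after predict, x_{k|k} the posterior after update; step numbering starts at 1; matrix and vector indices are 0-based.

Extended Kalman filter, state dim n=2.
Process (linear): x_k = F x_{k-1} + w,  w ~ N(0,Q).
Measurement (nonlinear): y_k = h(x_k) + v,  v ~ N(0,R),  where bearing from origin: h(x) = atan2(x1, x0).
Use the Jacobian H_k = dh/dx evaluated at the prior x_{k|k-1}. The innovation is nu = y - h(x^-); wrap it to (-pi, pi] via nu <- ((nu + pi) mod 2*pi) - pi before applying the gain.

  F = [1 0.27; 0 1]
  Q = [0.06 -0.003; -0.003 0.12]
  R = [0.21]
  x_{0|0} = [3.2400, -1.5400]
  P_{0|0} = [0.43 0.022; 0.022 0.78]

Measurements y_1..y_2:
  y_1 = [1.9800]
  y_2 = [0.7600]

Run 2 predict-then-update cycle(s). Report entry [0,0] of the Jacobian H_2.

H_jac[0,0] = -0.0394

step 1: x^-=[2.8242, -1.5400]  P^-=[0.5587 0.2296; 0.2296 0.9000]  H_jac=[0.1488 0.2729]  S=[0.3081]  K=[0.4733; 0.9083]  nu=[2.4792]  x^+=[3.9977, 0.7118]  P^+=[0.4897 0.0972; 0.0972 0.6459]
step 2: x^-=[4.1899, 0.7118]  P^-=[0.6493 0.2685; 0.2685 0.7659]  H_jac=[-0.0394 0.2320]  S=[0.2473]  K=[0.1484; 0.6756]  nu=[0.5917]  x^+=[4.2777, 1.1115]  P^+=[0.6438 0.2437; 0.2437 0.6530]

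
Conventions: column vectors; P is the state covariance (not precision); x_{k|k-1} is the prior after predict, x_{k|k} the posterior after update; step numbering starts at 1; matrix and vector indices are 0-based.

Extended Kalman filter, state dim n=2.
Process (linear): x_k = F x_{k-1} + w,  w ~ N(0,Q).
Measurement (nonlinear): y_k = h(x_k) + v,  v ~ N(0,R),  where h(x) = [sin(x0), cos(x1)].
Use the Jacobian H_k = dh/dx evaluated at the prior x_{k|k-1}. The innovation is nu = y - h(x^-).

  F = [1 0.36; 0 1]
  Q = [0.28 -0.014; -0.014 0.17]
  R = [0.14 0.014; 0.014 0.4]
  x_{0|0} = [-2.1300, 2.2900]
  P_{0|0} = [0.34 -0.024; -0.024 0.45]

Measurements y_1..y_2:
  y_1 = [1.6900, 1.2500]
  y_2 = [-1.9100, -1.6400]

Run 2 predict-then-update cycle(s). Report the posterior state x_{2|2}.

step 1: x^-=[-1.3056, 2.2900]  P^-=[0.6610 0.1240; 0.1240 0.6200]  H_jac=[0.2621 0.0000; 0.0000 -0.7523]  S=[0.1854 -0.0105; -0.0105 0.7509]  K=[0.9282 -0.1113; 0.1404 -0.6192]  nu=[2.6550, 1.9088]  x^+=[0.9463, 1.4808]  P^+=[0.4898 0.0419; 0.0419 0.3266]
step 2: x^-=[1.4794, 1.4808]  P^-=[0.8423 0.1455; 0.1455 0.4966]  H_jac=[0.0913 0.0000; 0.0000 -0.9960]  S=[0.1470 0.0008; 0.0008 0.8926]  K=[0.5240 -0.1628; 0.0933 -0.5542]  nu=[-2.9058, -1.7299]  x^+=[0.2384, 2.1685]  P^+=[0.7785 0.0580; 0.0580 0.2213]

x_post = [0.2384, 2.1685]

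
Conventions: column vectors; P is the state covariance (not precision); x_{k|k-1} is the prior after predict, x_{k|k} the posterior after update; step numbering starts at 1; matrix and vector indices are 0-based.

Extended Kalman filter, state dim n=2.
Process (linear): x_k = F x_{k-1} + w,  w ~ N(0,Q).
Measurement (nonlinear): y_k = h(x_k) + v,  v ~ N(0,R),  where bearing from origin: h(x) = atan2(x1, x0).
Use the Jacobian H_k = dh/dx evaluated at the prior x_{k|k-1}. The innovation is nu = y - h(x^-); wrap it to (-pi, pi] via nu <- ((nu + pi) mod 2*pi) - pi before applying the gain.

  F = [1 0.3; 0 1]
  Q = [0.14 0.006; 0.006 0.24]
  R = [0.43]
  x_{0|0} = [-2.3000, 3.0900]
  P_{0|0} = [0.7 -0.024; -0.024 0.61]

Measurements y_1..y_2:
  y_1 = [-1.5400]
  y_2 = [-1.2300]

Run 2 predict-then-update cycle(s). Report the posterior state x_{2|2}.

step 1: x^-=[-1.3730, 3.0900]  P^-=[0.8805 0.1650; 0.1650 0.8500]  H_jac=[-0.2703 -0.1201]  S=[0.5173]  K=[-0.4983; -0.2835]  nu=[2.7543]  x^+=[-2.7456, 2.3091]  P^+=[0.7520 0.0919; 0.0919 0.8084]
step 2: x^-=[-2.0528, 2.3091]  P^-=[1.0199 0.3404; 0.3404 1.0484]  H_jac=[-0.2419 -0.2150]  S=[0.5736]  K=[-0.5578; -0.5366]  nu=[2.7557]  x^+=[-3.5899, 0.8303]  P^+=[0.8415 0.1687; 0.1687 0.8832]

x_post = [-3.5899, 0.8303]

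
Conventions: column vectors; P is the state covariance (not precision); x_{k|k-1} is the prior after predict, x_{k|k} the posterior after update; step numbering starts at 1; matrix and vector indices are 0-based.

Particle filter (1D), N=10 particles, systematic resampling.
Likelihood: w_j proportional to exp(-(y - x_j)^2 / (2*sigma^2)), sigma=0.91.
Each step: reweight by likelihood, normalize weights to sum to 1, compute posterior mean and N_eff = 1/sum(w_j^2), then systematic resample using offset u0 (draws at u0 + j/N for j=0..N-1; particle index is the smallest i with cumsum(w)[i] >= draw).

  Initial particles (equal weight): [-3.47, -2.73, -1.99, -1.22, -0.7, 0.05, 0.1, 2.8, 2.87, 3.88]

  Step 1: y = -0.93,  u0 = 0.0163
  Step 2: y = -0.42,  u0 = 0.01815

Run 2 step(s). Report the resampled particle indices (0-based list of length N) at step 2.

step 1: w=[0.0055, 0.0385, 0.1381, 0.2586, 0.2635, 0.1523, 0.1434, 0.0001, 0.0000, 0.0000]  mean=-0.8766  Neff=4.9838  idx=[1, 2, 3, 3, 3, 4, 4, 5, 5, 6]
step 2: w=[0.0059, 0.0331, 0.0998, 0.0998, 0.0998, 0.1400, 0.1400, 0.1285, 0.1285, 0.1247]  mean=-0.6178  Neff=8.4196  idx=[1, 2, 3, 4, 5, 6, 6, 7, 8, 9]

resampled_idx = [1, 2, 3, 4, 5, 6, 6, 7, 8, 9]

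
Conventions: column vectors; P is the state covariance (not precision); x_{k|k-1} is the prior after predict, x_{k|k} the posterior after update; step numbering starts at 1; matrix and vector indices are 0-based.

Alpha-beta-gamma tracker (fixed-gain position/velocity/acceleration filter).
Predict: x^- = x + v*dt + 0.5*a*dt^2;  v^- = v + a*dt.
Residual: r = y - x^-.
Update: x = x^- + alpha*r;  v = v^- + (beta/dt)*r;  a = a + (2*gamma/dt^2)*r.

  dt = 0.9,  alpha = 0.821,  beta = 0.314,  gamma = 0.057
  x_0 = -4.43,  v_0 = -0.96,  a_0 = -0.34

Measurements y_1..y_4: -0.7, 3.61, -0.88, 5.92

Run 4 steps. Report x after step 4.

step 1: x_pred=-5.4317  r=4.7317  x^+=-1.5470  v^+=0.3848  a^+=0.3259
step 2: x_pred=-1.0686  r=4.6786  x^+=2.7725  v^+=2.3105  a^+=0.9844
step 3: x_pred=5.2507  r=-6.1307  x^+=0.2174  v^+=1.0576  a^+=0.1216
step 4: x_pred=1.2184  r=4.7016  x^+=5.0784  v^+=2.8073  a^+=0.7833

x_post = 5.0784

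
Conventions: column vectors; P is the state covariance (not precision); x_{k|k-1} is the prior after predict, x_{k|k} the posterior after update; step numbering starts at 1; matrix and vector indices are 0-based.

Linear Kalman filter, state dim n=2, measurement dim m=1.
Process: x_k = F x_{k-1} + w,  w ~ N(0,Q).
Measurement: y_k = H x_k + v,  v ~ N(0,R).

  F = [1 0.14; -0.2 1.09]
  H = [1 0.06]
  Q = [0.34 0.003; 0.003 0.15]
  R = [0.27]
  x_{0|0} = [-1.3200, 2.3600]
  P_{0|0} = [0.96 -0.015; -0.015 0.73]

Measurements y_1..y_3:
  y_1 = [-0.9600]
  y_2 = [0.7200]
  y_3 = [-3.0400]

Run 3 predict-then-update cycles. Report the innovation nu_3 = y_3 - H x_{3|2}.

step 1: x^-=[-0.9896, 2.8364]  P^-=[1.3101 -0.0935; -0.0935 1.0623]  S=[1.5727]  K=[0.8295; -0.0189]  nu=[-0.1406]  x^+=[-1.1062, 2.8391]  P^+=[0.2281 -0.0688; -0.0688 1.0617]
step 2: x^-=[-0.7087, 3.3158]  P^-=[0.5696 0.0463; 0.0463 1.4505]  S=[0.8504]  K=[0.6731; 0.1568]  nu=[1.2298]  x^+=[0.1190, 3.5087]  P^+=[0.1843 -0.0434; -0.0434 1.4296]
step 3: x^-=[0.6102, 3.8006]  P^-=[0.5402 0.1382; 0.1382 1.8748]  S=[0.8335]  K=[0.6580; 0.3007]  nu=[-3.8783]  x^+=[-1.9418, 2.6344]  P^+=[0.1793 -0.0268; -0.0268 1.7995]

innov = [-3.8783]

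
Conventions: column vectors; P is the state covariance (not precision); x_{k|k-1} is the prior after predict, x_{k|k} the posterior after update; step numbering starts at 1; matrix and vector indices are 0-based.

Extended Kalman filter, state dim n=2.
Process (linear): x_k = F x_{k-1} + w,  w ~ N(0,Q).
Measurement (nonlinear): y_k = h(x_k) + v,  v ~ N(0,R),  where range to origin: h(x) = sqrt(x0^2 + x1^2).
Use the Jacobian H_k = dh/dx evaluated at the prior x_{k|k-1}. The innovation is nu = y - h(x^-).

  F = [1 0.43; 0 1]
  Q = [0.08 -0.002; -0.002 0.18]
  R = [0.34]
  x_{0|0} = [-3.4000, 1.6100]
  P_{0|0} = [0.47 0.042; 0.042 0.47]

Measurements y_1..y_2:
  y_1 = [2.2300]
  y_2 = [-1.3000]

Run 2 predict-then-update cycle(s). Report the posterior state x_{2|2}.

x_post = [-0.1985, 0.7064]

step 1: x^-=[-2.7077, 1.6100]  P^-=[0.6730 0.2421; 0.2421 0.6500]  H_jac=[-0.8595 0.5111]  S=[0.7943]  K=[-0.5725; 0.1562]  nu=[-0.9202]  x^+=[-2.1809, 1.4662]  P^+=[0.4127 0.3132; 0.3132 0.6306]
step 2: x^-=[-1.5504, 1.4662]  P^-=[0.8786 0.5823; 0.5823 0.8106]  H_jac=[-0.7266 0.6871]  S=[0.6051]  K=[-0.3937; 0.2213]  nu=[-3.4339]  x^+=[-0.1985, 0.7064]  P^+=[0.7848 0.6350; 0.6350 0.7810]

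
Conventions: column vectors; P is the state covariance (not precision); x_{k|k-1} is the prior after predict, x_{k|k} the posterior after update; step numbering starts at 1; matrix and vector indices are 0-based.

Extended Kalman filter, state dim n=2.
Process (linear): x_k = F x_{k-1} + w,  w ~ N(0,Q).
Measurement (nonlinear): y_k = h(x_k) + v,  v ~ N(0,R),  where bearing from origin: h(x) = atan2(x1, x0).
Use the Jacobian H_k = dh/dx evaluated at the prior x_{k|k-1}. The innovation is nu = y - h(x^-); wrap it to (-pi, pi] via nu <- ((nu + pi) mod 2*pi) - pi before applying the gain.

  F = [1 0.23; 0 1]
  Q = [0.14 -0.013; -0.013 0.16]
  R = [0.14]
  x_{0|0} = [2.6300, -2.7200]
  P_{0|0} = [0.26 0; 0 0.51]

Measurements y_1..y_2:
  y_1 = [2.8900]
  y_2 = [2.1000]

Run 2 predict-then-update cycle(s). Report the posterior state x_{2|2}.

step 1: x^-=[2.0044, -2.7200]  P^-=[0.4270 0.1043; 0.1043 0.6700]  H_jac=[0.2383 0.1756]  S=[0.1936]  K=[0.6200; 0.7359]  nu=[-2.4575]  x^+=[0.4808, -4.5285]  P^+=[0.3526 0.0160; 0.0160 0.5651]
step 2: x^-=[-0.5608, -4.5285]  P^-=[0.5298 0.1329; 0.1329 0.7251]  H_jac=[0.2175 -0.0269]  S=[0.1640]  K=[0.6806; 0.0572]  nu=[-2.4892]  x^+=[-2.2550, -4.6709]  P^+=[0.4538 0.1266; 0.1266 0.7246]

x_post = [-2.2550, -4.6709]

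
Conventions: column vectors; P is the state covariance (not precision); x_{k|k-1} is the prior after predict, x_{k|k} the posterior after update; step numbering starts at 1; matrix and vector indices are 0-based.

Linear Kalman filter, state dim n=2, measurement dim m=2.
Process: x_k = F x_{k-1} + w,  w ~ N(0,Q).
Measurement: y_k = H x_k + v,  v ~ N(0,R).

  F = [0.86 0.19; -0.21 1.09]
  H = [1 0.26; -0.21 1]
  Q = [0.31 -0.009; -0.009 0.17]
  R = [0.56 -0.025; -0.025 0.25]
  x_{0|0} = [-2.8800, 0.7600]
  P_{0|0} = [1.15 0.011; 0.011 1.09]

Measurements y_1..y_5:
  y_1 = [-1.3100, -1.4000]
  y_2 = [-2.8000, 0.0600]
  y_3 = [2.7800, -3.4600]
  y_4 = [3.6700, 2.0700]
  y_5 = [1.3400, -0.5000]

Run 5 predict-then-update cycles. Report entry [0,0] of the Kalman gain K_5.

step 1: x^-=[-2.3324, 1.4332]  P^-=[1.2035 0.0189; 0.0189 1.5107]  S=[1.8754 0.1329; 0.1329 1.8058]  K=[0.6569 -0.1778; 0.1612 0.8225]  nu=[0.6498, -3.3230]  x^+=[-1.3146, -1.1952]  P^+=[0.3681 0.0164; 0.0164 0.2050]
step 2: x^-=[-1.3576, -1.0267]  P^-=[0.5950 -0.0183; -0.0183 0.4223]  S=[1.1740 -0.0574; -0.0574 0.7062]  K=[0.4948 -0.1626; 0.1079 0.6122]  nu=[-1.1754, 0.8016]  x^+=[-2.0695, -0.6628]  P^+=[0.2797 0.0057; 0.0057 0.1516]
step 3: x^-=[-1.9057, -0.2879]  P^-=[0.5242 -0.0230; -0.0230 0.3598]  S=[1.0965 -0.0633; -0.0633 0.6425]  K=[0.4633 -0.1615; 0.0976 0.5770]  nu=[4.7606, -3.5724]  x^+=[0.8765, -1.8845]  P^+=[0.2626 0.0032; 0.0032 0.1425]
step 4: x^-=[0.3957, -2.2381]  P^-=[0.5104 -0.0240; -0.0240 0.3494]  S=[1.0815 -0.0641; -0.0641 0.6320]  K=[0.4566 -0.1614; 0.0956 0.5705]  nu=[3.8562, 4.3912]  x^+=[1.4479, 0.6357]  P^+=[0.2590 0.0026; 0.0026 0.1408]
step 5: x^-=[1.3660, 0.3889]  P^-=[0.5075 -0.0242; -0.0242 0.3475]  S=[1.0784 -0.0642; -0.0642 0.6301]  K=[0.4552 -0.1613; 0.0952 0.5693]  nu=[-0.1271, -0.6020]  x^+=[1.4053, 0.0340]  P^+=[0.2583 0.0025; 0.0025 0.1405]

K[0,0] = 0.4552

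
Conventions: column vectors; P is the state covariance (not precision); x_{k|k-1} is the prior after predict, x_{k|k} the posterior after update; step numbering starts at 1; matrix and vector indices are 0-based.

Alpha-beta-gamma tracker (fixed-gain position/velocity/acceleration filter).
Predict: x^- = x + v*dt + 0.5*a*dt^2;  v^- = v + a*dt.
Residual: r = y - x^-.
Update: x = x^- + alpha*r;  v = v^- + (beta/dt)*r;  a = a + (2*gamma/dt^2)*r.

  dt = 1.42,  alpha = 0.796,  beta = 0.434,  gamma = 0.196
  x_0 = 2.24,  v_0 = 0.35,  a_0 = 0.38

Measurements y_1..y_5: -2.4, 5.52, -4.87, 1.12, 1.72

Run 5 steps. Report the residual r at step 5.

step 1: x_pred=3.1201  r=-5.5201  x^+=-1.2739  v^+=-0.7975  a^+=-0.6931
step 2: x_pred=-3.1052  r=8.6252  x^+=3.7605  v^+=0.8544  a^+=0.9837
step 3: x_pred=5.9654  r=-10.8354  x^+=-2.6596  v^+=-1.0605  a^+=-1.1228
step 4: x_pred=-5.2975  r=6.4175  x^+=-0.1892  v^+=-0.6935  a^+=0.1248
step 5: x_pred=-1.0481  r=2.7681  x^+=1.1553  v^+=0.3298  a^+=0.6629

resid = 2.7681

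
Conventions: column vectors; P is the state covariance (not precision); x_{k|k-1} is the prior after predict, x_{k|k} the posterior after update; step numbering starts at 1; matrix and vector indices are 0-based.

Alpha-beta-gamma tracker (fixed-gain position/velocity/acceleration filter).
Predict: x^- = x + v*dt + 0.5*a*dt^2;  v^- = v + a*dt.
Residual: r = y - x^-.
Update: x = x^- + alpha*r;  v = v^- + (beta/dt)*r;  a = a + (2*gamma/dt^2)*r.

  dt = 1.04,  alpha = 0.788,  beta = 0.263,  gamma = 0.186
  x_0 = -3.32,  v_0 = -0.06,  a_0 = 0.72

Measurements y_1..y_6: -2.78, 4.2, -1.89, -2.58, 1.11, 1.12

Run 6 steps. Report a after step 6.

a_post = -1.0846

step 1: x_pred=-2.9930  r=0.2130  x^+=-2.8252  v^+=0.7427  a^+=0.7933
step 2: x_pred=-1.6238  r=5.8238  x^+=2.9654  v^+=3.0404  a^+=2.7963
step 3: x_pred=7.6396  r=-9.5296  x^+=0.1303  v^+=3.5386  a^+=-0.4813
step 4: x_pred=3.5502  r=-6.1302  x^+=-1.2804  v^+=1.4879  a^+=-2.5897
step 5: x_pred=-1.1335  r=2.2435  x^+=0.6344  v^+=-0.6380  a^+=-1.8181
step 6: x_pred=-1.0124  r=2.1324  x^+=0.6679  v^+=-1.9896  a^+=-1.0846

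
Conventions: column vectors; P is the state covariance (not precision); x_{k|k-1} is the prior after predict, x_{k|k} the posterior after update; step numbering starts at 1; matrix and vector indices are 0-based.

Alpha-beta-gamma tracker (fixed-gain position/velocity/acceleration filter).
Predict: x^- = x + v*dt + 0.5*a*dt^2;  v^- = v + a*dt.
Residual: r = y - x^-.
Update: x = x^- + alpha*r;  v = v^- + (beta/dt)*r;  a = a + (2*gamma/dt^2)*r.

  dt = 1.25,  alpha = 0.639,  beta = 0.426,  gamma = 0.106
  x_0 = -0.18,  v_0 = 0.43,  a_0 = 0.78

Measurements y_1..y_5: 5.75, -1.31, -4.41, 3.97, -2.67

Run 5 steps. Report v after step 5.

v_post = -1.3738

step 1: x_pred=0.9669  r=4.7831  x^+=4.0233  v^+=3.0351  a^+=1.4290
step 2: x_pred=8.9335  r=-10.2435  x^+=2.3879  v^+=1.3303  a^+=0.0391
step 3: x_pred=4.0814  r=-8.4914  x^+=-1.3446  v^+=-1.5146  a^+=-1.1130
step 4: x_pred=-4.1074  r=8.0774  x^+=1.0540  v^+=-0.1531  a^+=-0.0170
step 5: x_pred=0.8494  r=-3.5194  x^+=-1.3995  v^+=-1.3738  a^+=-0.4945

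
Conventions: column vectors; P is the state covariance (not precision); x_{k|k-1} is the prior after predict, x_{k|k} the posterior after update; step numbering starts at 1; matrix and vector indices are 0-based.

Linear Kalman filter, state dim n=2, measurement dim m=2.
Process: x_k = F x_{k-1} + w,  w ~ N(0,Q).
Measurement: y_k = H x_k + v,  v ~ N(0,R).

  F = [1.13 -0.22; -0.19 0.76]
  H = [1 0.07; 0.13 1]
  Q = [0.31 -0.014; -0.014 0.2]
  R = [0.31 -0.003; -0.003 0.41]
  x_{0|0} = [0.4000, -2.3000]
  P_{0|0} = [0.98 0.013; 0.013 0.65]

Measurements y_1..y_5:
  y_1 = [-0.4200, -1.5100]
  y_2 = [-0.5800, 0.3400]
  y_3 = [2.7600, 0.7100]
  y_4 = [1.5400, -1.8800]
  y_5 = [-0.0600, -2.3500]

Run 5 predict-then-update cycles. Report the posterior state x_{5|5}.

step 1: x^-=[0.9580, -1.8240]  P^-=[1.5864 -0.3214; -0.3214 0.6071]  S=[1.8543 -0.0786; -0.0786 0.9603]  K=[0.8412 -0.0511; -0.1259 0.5783]  nu=[-1.2503, 0.1895]  x^+=[-0.1034, -1.5570]  P^+=[0.2650 -0.0579; -0.0579 0.2450]
step 2: x^-=[0.2257, -1.1637]  P^-=[0.6890 -0.1640; -0.1640 0.3678]  S=[0.9778 -0.0532; -0.0532 0.7468]  K=[0.6901 -0.0505; -0.1166 0.4557]  nu=[-0.7242, 1.4744]  x^+=[-0.3486, -0.4074]  P^+=[0.2177 -0.0511; -0.0511 0.1938]
step 3: x^-=[-0.3043, -0.2434]  P^-=[0.6227 -0.1391; -0.1391 0.3346]  S=[0.9149 -0.0390; -0.0390 0.7189]  K=[0.6681 -0.0447; -0.1080 0.4343]  nu=[3.0813, 0.9930]  x^+=[1.7100, -0.1448]  P^+=[0.2106 -0.0477; -0.0477 0.1846]
step 4: x^-=[1.9642, -0.4349]  P^-=[0.6115 -0.1330; -0.1330 0.3280]  S=[0.9045 -0.0348; -0.0348 0.7138]  K=[0.6642 -0.0426; -0.1051 0.4302]  nu=[-0.3937, -1.7004]  x^+=[1.7752, -1.1250]  P^+=[0.2093 -0.0467; -0.0467 0.1828]
step 5: x^-=[2.2534, -1.1923]  P^-=[0.6093 -0.1315; -0.1315 0.3266]  S=[0.9025 -0.0337; -0.0337 0.7127]  K=[0.6634 -0.0421; -0.1044 0.4293]  nu=[-2.2300, -1.4506]  x^+=[0.8352, -1.5823]  P^+=[0.2090 -0.0464; -0.0464 0.1824]

x_post = [0.8352, -1.5823]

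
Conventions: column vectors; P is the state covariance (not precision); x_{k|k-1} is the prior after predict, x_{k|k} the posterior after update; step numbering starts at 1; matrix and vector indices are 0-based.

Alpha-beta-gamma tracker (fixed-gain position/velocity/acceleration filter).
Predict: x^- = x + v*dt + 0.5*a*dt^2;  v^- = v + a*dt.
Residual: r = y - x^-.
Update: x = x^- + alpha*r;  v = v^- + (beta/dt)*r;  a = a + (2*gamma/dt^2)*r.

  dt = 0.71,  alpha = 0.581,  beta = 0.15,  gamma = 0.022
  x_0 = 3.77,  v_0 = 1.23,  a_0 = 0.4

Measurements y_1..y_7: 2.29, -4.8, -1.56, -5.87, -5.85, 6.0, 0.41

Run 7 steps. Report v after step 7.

step 1: x_pred=4.7441  r=-2.4541  x^+=3.3183  v^+=0.9955  a^+=0.1858
step 2: x_pred=4.0719  r=-8.8719  x^+=-1.0827  v^+=-0.7469  a^+=-0.5886
step 3: x_pred=-1.7613  r=0.2013  x^+=-1.6444  v^+=-1.1223  a^+=-0.5710
step 4: x_pred=-2.5851  r=-3.2849  x^+=-4.4936  v^+=-2.2217  a^+=-0.8577
step 5: x_pred=-6.2872  r=0.4372  x^+=-6.0332  v^+=-2.7383  a^+=-0.8196
step 6: x_pred=-8.1840  r=14.1840  x^+=0.0569  v^+=-0.3236  a^+=0.4185
step 7: x_pred=-0.0674  r=0.4774  x^+=0.2100  v^+=0.0744  a^+=0.4601

v_post = 0.0744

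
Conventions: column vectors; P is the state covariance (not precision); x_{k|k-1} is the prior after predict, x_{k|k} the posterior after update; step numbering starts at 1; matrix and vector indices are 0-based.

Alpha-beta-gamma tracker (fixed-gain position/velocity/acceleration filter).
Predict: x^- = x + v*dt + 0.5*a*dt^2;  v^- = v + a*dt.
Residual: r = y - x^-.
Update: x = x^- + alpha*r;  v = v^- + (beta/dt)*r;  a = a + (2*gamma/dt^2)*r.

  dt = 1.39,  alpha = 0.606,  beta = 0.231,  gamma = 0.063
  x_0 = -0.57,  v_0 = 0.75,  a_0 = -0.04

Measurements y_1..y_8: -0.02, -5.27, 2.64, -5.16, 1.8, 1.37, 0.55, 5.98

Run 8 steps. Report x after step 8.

step 1: x_pred=0.4339  r=-0.4539  x^+=0.1588  v^+=0.6190  a^+=-0.0696
step 2: x_pred=0.9520  r=-6.2220  x^+=-2.8185  v^+=-0.5118  a^+=-0.4754
step 3: x_pred=-3.9891  r=6.6291  x^+=0.0281  v^+=-0.0708  a^+=-0.0430
step 4: x_pred=-0.1119  r=-5.0481  x^+=-3.1711  v^+=-0.9696  a^+=-0.3722
step 5: x_pred=-4.8784  r=6.6784  x^+=-0.8313  v^+=-0.3772  a^+=0.0633
step 6: x_pred=-1.2944  r=2.6644  x^+=0.3202  v^+=0.1536  a^+=0.2370
step 7: x_pred=0.7627  r=-0.2127  x^+=0.6338  v^+=0.4477  a^+=0.2232
step 8: x_pred=1.4717  r=4.5083  x^+=4.2037  v^+=1.5071  a^+=0.5172

x_post = 4.2037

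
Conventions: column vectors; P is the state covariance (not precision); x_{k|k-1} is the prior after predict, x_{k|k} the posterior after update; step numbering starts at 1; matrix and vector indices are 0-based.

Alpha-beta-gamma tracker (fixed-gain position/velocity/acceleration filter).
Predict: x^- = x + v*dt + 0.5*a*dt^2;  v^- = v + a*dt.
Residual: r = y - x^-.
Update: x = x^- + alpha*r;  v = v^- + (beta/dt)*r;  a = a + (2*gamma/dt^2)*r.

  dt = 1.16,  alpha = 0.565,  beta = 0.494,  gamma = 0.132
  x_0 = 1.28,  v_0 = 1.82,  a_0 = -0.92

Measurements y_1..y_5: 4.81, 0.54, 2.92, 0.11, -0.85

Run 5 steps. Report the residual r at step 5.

step 1: x_pred=2.7722  r=2.0378  x^+=3.9236  v^+=1.6206  a^+=-0.5202
step 2: x_pred=5.4535  r=-4.9135  x^+=2.6774  v^+=-1.0753  a^+=-1.4842
step 3: x_pred=0.4315  r=2.4885  x^+=1.8375  v^+=-1.7372  a^+=-0.9960
step 4: x_pred=-0.8477  r=0.9577  x^+=-0.3066  v^+=-2.4846  a^+=-0.8081
step 5: x_pred=-3.7325  r=2.8825  x^+=-2.1039  v^+=-2.1945  a^+=-0.2425

resid = 2.8825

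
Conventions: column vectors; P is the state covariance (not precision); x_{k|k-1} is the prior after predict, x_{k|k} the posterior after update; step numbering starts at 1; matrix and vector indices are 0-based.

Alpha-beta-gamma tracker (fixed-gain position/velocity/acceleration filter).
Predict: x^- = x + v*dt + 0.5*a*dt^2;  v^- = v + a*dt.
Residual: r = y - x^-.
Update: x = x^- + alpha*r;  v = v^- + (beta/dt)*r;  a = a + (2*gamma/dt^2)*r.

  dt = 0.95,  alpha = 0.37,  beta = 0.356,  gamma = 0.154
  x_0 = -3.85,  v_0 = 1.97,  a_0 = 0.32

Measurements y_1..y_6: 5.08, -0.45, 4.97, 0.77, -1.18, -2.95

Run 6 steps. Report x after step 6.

step 1: x_pred=-1.8341  r=6.9141  x^+=0.7241  v^+=4.8650  a^+=2.6796
step 2: x_pred=6.5550  r=-7.0050  x^+=3.9632  v^+=4.7856  a^+=0.2890
step 3: x_pred=8.6398  r=-3.6698  x^+=7.2820  v^+=3.6849  a^+=-0.9634
step 4: x_pred=10.3479  r=-9.5779  x^+=6.8041  v^+=-0.8196  a^+=-4.2321
step 5: x_pred=4.1157  r=-5.2957  x^+=2.1563  v^+=-6.8246  a^+=-6.0394
step 6: x_pred=-7.0524  r=4.1024  x^+=-5.5345  v^+=-11.0247  a^+=-4.6394

x_post = -5.5345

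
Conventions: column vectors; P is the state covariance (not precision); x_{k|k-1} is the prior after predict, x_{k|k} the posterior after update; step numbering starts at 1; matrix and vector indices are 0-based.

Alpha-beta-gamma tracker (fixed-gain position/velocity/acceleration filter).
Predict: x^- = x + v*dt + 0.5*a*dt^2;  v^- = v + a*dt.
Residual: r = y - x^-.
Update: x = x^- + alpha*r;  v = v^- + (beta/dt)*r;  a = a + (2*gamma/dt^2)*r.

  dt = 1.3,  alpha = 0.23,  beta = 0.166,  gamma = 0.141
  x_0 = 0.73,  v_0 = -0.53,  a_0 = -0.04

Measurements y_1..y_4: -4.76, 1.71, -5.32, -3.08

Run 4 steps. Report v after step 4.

v_post = -1.4708

step 1: x_pred=0.0072  r=-4.7672  x^+=-1.0893  v^+=-1.1907  a^+=-0.8355
step 2: x_pred=-3.3432  r=5.0532  x^+=-2.1810  v^+=-1.6316  a^+=0.0077
step 3: x_pred=-4.2955  r=-1.0245  x^+=-4.5311  v^+=-1.7524  a^+=-0.1632
step 4: x_pred=-6.9472  r=3.8672  x^+=-6.0577  v^+=-1.4708  a^+=0.4821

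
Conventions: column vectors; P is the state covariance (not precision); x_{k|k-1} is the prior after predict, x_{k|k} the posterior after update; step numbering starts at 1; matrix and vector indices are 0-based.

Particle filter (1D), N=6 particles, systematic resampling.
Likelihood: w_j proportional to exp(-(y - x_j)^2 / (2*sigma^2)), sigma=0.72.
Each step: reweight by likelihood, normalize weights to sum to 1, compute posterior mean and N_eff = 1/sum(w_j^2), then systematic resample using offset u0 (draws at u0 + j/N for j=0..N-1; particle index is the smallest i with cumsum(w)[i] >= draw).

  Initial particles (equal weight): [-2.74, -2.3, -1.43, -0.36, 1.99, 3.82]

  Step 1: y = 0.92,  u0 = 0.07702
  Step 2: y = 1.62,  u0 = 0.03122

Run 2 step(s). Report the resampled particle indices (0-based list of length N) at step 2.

step 1: w=[0.0000, 0.0001, 0.0090, 0.3795, 0.6109, 0.0006]  mean=1.0681  Neff=1.9332  idx=[3, 3, 4, 4, 4, 4]
step 2: w=[0.0064, 0.0064, 0.2468, 0.2468, 0.2468, 0.2468]  mean=1.9598  Neff=4.1033  idx=[2, 2, 3, 4, 4, 5]

resampled_idx = [2, 2, 3, 4, 4, 5]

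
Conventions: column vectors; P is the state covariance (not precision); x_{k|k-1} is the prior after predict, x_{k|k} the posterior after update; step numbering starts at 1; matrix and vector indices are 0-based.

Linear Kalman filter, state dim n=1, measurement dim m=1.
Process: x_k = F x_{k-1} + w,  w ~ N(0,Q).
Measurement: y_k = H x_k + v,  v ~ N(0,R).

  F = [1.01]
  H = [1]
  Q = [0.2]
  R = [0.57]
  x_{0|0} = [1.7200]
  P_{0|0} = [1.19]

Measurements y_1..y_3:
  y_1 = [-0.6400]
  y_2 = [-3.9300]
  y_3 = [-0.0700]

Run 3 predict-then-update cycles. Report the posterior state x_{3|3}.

step 1: x^-=[1.7372]  P^-=[1.4139]  S=[1.9839]  K=[0.7127]  nu=[-2.3772]  x^+=[0.0430]  P^+=[0.4062]
step 2: x^-=[0.0434]  P^-=[0.6144]  S=[1.1844]  K=[0.5187]  nu=[-3.9734]  x^+=[-2.0178]  P^+=[0.2957]
step 3: x^-=[-2.0379]  P^-=[0.5016]  S=[1.0716]  K=[0.4681]  nu=[1.9679]  x^+=[-1.1168]  P^+=[0.2668]

x_post = [-1.1168]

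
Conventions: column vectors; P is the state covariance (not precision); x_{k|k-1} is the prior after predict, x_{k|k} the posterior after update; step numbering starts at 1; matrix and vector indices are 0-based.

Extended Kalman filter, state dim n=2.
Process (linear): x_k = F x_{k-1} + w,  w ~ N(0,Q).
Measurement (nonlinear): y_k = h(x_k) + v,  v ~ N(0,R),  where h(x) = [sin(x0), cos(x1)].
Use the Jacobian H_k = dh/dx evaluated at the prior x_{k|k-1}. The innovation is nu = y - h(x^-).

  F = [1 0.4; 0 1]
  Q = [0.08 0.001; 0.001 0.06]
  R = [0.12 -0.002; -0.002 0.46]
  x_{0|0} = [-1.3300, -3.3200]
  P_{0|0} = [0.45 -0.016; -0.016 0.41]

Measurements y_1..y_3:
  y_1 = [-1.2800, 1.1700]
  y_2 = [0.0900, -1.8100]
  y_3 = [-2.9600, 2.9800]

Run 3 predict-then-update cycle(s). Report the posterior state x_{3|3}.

x_post = [-3.0247, -2.2536]

step 1: x^-=[-2.6580, -3.3200]  P^-=[0.5828 0.1490; 0.1490 0.4700]  H_jac=[-0.8853 0.0000; 0.0000 -0.1775]  S=[0.5768 0.0214; 0.0214 0.4748]  K=[-0.8940 -0.0154; -0.2226 -0.1656]  nu=[-0.8150, 2.1541]  x^+=[-1.9625, -3.4954]  P^+=[0.1211 0.0298; 0.0298 0.4268]
step 2: x^-=[-3.3607, -3.4954]  P^-=[0.2933 0.2015; 0.2015 0.4868]  H_jac=[-0.9761 0.0000; 0.0000 -0.3465]  S=[0.3994 0.0662; 0.0662 0.5184]  K=[-0.7094 -0.0442; -0.4481 -0.2682]  nu=[-0.1273, -0.8719]  x^+=[-3.2318, -3.2045]  P^+=[0.0871 0.0545; 0.0545 0.3535]
step 3: x^-=[-4.5136, -3.2045]  P^-=[0.2673 0.1969; 0.1969 0.4135]  H_jac=[-0.1974 0.0000; 0.0000 -0.0629]  S=[0.1304 0.0004; 0.0004 0.4616]  K=[-0.4046 -0.0264; -0.2979 -0.0560]  nu=[-3.9403, 3.9780]  x^+=[-3.0247, -2.2536]  P^+=[0.2456 0.1805; 0.1805 0.4004]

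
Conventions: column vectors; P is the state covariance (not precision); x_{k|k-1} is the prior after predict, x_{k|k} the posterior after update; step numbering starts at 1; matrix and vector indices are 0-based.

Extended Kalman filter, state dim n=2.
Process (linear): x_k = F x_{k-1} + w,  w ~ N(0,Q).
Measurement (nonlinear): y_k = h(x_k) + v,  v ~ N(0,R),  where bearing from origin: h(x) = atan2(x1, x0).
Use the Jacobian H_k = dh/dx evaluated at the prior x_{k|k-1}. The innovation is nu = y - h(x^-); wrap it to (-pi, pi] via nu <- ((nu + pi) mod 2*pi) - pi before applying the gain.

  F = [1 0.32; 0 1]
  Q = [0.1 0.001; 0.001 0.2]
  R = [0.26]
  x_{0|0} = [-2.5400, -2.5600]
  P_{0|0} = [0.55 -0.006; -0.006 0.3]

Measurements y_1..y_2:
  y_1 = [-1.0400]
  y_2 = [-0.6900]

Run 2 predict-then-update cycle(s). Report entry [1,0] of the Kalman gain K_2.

step 1: x^-=[-3.3592, -2.5600]  P^-=[0.6769 0.0910; 0.0910 0.5000]  H_jac=[0.1435 -0.1883]  S=[0.2868]  K=[0.2790; -0.2828]  nu=[1.4504]  x^+=[-2.9545, -2.9702]  P^+=[0.6546 0.1136; 0.1136 0.4771]
step 2: x^-=[-3.9050, -2.9702]  P^-=[0.8761 0.2673; 0.2673 0.6771]  H_jac=[0.1234 -0.1622]  S=[0.2805]  K=[0.2309; -0.2740]  nu=[1.8013]  x^+=[-3.4891, -3.4638]  P^+=[0.8612 0.2850; 0.2850 0.6560]

K[1,0] = -0.2740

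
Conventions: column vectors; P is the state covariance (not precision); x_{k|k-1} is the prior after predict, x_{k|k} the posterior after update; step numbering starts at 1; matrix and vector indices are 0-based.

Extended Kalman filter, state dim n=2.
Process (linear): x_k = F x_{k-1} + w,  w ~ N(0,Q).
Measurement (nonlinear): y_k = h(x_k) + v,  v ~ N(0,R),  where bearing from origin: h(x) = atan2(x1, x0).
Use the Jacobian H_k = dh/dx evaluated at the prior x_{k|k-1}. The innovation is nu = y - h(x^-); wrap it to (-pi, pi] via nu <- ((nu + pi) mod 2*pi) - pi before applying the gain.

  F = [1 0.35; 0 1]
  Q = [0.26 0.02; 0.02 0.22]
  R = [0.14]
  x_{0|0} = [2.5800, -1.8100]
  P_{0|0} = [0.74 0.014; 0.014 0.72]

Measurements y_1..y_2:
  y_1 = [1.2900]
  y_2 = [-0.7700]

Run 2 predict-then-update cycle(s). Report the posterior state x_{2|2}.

step 1: x^-=[1.9465, -1.8100]  P^-=[1.0980 0.2860; 0.2860 0.9400]  H_jac=[0.2562 0.2755]  S=[0.3238]  K=[1.1121; 1.0261]  nu=[2.0391]  x^+=[4.2142, 0.2823]  P^+=[0.6975 -0.0835; -0.0835 0.5991]
step 2: x^-=[4.3130, 0.2823]  P^-=[0.9725 0.1462; 0.1462 0.8191]  H_jac=[-0.0151 0.2309]  S=[0.1829]  K=[0.1042; 1.0220]  nu=[-0.8354]  x^+=[4.2260, -0.5714]  P^+=[0.9705 0.1267; 0.1267 0.6281]

x_post = [4.2260, -0.5714]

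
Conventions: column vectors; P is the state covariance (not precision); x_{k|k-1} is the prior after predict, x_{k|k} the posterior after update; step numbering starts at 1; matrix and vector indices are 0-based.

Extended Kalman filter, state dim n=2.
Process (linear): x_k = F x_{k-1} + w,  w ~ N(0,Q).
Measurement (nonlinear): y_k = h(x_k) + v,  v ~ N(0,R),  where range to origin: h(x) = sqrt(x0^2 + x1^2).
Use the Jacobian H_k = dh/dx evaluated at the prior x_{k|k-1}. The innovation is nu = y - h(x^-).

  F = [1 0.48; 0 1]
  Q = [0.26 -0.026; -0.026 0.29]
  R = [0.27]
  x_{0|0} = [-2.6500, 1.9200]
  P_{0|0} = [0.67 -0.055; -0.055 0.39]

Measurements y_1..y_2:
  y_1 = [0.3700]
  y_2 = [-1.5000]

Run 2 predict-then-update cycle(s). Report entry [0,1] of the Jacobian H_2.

H_jac[0,1] = 0.9999

step 1: x^-=[-1.7284, 1.9200]  P^-=[0.9671 0.1062; 0.1062 0.6800]  H_jac=[-0.6691 0.7432]  S=[0.9729]  K=[-0.5839; 0.4464]  nu=[-2.2134]  x^+=[-0.4360, 0.9319]  P^+=[0.6353 0.3598; 0.3598 0.4861]
step 2: x^-=[0.0113, 0.9319]  P^-=[1.3528 0.5671; 0.5671 0.7761]  H_jac=[0.0121 0.9999]  S=[1.0599]  K=[0.5505; 0.7386]  nu=[-2.4319]  x^+=[-1.3275, -0.8645]  P^+=[1.0315 0.1361; 0.1361 0.1978]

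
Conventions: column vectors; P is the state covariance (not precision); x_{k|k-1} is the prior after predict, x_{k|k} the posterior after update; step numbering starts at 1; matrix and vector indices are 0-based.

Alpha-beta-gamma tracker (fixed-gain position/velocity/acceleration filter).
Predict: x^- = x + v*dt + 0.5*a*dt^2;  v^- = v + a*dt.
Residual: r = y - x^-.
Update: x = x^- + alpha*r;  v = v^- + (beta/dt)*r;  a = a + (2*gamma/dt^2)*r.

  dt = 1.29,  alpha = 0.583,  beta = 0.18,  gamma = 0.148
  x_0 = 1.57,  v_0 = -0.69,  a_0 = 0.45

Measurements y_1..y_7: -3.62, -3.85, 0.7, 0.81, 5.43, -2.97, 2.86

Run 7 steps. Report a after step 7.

step 1: x_pred=1.0543  r=-4.6743  x^+=-1.6708  v^+=-0.7617  a^+=-0.3814
step 2: x_pred=-2.9708  r=-0.8792  x^+=-3.4834  v^+=-1.3765  a^+=-0.5378
step 3: x_pred=-5.7065  r=6.4065  x^+=-1.9715  v^+=-1.1763  a^+=0.6017
step 4: x_pred=-2.9883  r=3.7983  x^+=-0.7739  v^+=0.1299  a^+=1.2773
step 5: x_pred=0.4565  r=4.9735  x^+=3.3560  v^+=2.4717  a^+=2.1620
step 6: x_pred=8.3434  r=-11.3134  x^+=1.7477  v^+=3.6820  a^+=0.1496
step 7: x_pred=6.6220  r=-3.7620  x^+=4.4288  v^+=3.3501  a^+=-0.5195

a_post = -0.5195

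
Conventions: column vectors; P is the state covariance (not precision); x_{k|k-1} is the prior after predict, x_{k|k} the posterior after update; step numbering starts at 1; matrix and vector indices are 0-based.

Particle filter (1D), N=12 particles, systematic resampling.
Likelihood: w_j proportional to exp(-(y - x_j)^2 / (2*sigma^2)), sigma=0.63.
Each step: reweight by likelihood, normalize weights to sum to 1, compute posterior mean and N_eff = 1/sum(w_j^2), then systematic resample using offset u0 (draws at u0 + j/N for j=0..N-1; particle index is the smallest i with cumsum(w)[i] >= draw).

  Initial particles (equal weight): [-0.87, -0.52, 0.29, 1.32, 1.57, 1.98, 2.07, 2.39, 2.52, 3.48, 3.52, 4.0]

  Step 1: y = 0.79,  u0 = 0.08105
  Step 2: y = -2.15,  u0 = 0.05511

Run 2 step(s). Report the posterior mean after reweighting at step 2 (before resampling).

step 1: w=[0.0129, 0.0480, 0.3040, 0.2924, 0.1936, 0.0700, 0.0529, 0.0166, 0.0096, 0.0000, 0.0000, 0.0000]  mean=1.0539  Neff=4.4261  idx=[2, 2, 2, 2, 3, 3, 3, 4, 4, 4, 5, 8]
step 2: w=[0.2499, 0.2499, 0.2499, 0.2499, 0.0001, 0.0001, 0.0001, 0.0000, 0.0000, 0.0000, 0.0000, 0.0000]  mean=0.2904  Neff=4.0031  idx=[0, 0, 0, 1, 1, 1, 2, 2, 2, 3, 3, 3]

post_mean = 0.2904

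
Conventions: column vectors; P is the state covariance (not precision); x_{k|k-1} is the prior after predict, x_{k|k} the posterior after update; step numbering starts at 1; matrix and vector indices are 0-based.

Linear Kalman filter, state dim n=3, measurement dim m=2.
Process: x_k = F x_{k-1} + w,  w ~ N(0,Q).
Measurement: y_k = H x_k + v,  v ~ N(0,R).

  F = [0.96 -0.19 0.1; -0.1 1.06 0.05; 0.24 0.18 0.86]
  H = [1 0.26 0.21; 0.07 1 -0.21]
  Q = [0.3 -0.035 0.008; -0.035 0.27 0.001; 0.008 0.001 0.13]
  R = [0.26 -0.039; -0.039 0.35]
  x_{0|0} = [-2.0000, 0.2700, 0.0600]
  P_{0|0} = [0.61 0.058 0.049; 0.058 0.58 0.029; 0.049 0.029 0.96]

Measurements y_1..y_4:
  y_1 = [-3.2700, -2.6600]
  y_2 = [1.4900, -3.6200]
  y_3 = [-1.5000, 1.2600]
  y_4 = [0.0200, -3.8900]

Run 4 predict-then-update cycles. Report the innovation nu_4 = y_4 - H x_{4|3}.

innov = [0.7797, -3.4243]

step 1: x^-=[-1.9653, 0.4892, -0.3798]  P^-=[0.8799 -0.1408 0.2561; -0.1408 0.9205 0.1751; 0.2561 0.1751 0.9282]  S=[1.2965 0.0548; 0.0548 1.2149]  K=[0.6979 -0.1409; 0.0741 0.7159; 0.3838 -0.0189]  nu=[-1.3521, -3.0914]  x^+=[-2.4732, -1.8241, -0.8403]  P^+=[0.2351 -0.1120 -0.0907; -0.1120 0.2849 0.1397; -0.0907 0.1397 0.7376]
step 2: x^-=[-2.1117, -1.7283, -1.6446]  P^-=[0.5525 -0.2174 0.0042; -0.2174 0.6337 0.1902; 0.0042 0.1902 0.6944]  S=[0.7955 -0.0588; -0.0588 0.9066]  K=[0.6129 -0.1584; 0.0314 0.6402; 0.2557 0.0659]  nu=[4.3964, -2.0893]  x^+=[0.9138, -2.9278, -0.6580]  P^+=[0.2195 -0.1180 -0.1110; -0.1180 0.2637 0.1553; -0.1110 0.1553 0.6405]
step 3: x^-=[1.3677, -3.2277, -0.8736]  P^-=[0.5341 -0.2175 -0.0272; -0.2175 0.6127 0.1969; -0.0272 0.1969 0.6170]  S=[0.7596 -0.0551; -0.0551 0.8802]  K=[0.6095 -0.1600; 0.0237 0.6333; 0.2084 0.0874]  nu=[-1.8450, 4.2086]  x^+=[-0.4303, -0.6061, -0.8903]  P^+=[0.2186 -0.1183 -0.1103; -0.1183 0.2609 0.1518; -0.1103 0.1518 0.5792]
step 4: x^-=[-0.3869, -0.6440, -0.9780]  P^-=[0.5329 -0.2178 -0.0316; -0.2178 0.6090 0.1904; -0.0316 0.1904 0.5707]  S=[0.7535 -0.0545; -0.0545 0.8773]  K=[0.6117 -0.1602; 0.0200 0.6325; 0.1893 0.0897]  nu=[0.7797, -3.4243]  x^+=[0.6384, -2.7944, -1.1375]  P^+=[0.2178 -0.1172 -0.1049; -0.1172 0.2591 0.1444; -0.1049 0.1444 0.5385]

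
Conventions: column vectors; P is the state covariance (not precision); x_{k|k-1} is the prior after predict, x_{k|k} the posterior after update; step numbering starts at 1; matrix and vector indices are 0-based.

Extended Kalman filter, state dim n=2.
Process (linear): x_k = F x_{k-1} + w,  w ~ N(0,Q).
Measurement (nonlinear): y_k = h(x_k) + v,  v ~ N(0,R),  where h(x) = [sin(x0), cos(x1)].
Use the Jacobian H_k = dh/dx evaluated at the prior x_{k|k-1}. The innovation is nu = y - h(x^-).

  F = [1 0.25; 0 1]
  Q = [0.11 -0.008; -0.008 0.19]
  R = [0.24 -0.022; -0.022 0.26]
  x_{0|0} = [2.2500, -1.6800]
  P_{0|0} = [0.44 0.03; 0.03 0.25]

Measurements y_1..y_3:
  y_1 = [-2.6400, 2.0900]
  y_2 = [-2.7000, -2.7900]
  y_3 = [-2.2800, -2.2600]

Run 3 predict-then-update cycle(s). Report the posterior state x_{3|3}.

x_post = [4.1928, -3.2481]

step 1: x^-=[1.8300, -1.6800]  P^-=[0.5806 0.0845; 0.0845 0.4400]  H_jac=[-0.2563 0.0000; 0.0000 0.9940]  S=[0.2781 -0.0435; -0.0435 0.6948]  K=[-0.5212 0.0882; 0.0209 0.6308]  nu=[-3.6066, 2.1990]  x^+=[3.9039, -0.3680]  P^+=[0.4956 0.0346; 0.0346 0.1645]
step 2: x^-=[3.8119, -0.3680]  P^-=[0.6332 0.0678; 0.0678 0.3545]  H_jac=[-0.7836 0.0000; 0.0000 0.3598]  S=[0.6288 -0.0411; -0.0411 0.3059]  K=[-0.7908 -0.0266; -0.0577 0.4092]  nu=[-2.0788, -3.7230]  x^+=[5.5548, -1.7718]  P^+=[0.2415 0.0292; 0.0292 0.2993]
step 3: x^-=[5.1119, -1.7718]  P^-=[0.3847 0.0960; 0.0960 0.4893]  H_jac=[0.3889 0.0000; 0.0000 0.9799]  S=[0.2982 0.0146; 0.0146 0.7298]  K=[0.4960 0.1190; 0.0932 0.6551]  nu=[-1.3587, -2.0604]  x^+=[4.1928, -3.2481]  P^+=[0.2993 0.0204; 0.0204 0.1717]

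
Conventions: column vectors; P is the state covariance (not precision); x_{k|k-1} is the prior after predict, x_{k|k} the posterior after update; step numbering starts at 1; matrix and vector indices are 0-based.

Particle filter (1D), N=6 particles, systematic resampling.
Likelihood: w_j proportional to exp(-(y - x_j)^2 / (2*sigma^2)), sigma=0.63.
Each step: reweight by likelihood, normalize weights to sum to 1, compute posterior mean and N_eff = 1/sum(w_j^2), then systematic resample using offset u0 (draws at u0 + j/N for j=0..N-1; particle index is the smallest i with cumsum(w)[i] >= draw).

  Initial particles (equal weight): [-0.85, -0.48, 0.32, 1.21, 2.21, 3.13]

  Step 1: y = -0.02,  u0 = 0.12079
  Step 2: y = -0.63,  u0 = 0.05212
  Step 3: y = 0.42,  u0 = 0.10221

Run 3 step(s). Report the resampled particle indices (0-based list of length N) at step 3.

step 1: w=[0.1908, 0.3480, 0.3928, 0.0676, 0.0009, 0.0000]  mean=-0.1199  Neff=3.1610  idx=[0, 1, 1, 2, 2, 3]
step 2: w=[0.2657, 0.2745, 0.2745, 0.0906, 0.0906, 0.0040]  mean=-0.4266  Neff=4.2053  idx=[0, 0, 1, 2, 2, 3]
step 3: w=[0.0562, 0.0562, 0.1546, 0.1546, 0.1546, 0.4236]  mean=-0.1827  Neff=3.8832  idx=[1, 3, 4, 5, 5, 5]

resampled_idx = [1, 3, 4, 5, 5, 5]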